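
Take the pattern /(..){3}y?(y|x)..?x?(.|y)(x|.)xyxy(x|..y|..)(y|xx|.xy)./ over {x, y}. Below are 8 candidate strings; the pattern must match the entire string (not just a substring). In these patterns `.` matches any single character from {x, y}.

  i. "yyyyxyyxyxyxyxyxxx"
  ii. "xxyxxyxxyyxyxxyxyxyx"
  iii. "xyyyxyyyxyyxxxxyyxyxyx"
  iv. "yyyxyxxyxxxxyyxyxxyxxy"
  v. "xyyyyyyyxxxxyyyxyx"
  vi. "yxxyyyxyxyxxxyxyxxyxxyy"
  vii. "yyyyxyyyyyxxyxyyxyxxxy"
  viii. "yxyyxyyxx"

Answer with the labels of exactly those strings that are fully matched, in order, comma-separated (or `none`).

i → no match
ii → no match
iii → no match
iv → no match
v → no match
vi → no match
vii → no match
viii → no match

none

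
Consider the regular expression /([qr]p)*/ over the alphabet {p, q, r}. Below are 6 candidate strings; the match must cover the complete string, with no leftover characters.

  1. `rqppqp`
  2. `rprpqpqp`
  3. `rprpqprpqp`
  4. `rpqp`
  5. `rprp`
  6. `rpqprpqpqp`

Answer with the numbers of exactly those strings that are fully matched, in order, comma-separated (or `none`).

2, 3, 4, 5, 6

1. `rqppqp` → no match
2. `rprpqpqp` → match
3. `rprpqprpqp` → match
4. `rpqp` → match
5. `rprp` → match
6. `rpqprpqpqp` → match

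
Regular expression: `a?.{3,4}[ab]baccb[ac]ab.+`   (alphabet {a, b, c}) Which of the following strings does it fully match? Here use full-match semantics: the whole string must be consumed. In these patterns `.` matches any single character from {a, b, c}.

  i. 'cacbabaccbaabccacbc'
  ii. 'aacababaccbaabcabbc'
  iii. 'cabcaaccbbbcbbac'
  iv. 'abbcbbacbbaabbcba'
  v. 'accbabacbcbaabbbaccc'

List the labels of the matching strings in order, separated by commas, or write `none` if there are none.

i, ii

i → match
ii → match
iii → no match
iv → no match
v → no match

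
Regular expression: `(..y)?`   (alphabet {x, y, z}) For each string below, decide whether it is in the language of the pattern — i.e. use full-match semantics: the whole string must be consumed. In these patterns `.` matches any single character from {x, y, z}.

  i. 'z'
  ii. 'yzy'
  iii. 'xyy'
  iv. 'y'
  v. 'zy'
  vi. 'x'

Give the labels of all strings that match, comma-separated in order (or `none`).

ii, iii

i. 'z' → no match
ii. 'yzy' → match
iii. 'xyy' → match
iv. 'y' → no match
v. 'zy' → no match
vi. 'x' → no match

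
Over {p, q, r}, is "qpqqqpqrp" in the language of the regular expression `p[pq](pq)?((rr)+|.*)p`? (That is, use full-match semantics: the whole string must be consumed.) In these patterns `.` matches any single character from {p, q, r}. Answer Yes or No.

Every match must start with "p", but "qpqqqpqrp" does not.

No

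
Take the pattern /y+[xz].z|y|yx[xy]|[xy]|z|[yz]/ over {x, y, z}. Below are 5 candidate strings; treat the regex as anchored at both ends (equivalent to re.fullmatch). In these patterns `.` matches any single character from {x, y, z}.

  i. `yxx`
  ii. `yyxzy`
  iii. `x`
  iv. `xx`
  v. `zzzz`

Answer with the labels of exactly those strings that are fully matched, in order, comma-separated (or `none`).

i, iii

i → match
ii → no match
iii → match
iv → no match
v → no match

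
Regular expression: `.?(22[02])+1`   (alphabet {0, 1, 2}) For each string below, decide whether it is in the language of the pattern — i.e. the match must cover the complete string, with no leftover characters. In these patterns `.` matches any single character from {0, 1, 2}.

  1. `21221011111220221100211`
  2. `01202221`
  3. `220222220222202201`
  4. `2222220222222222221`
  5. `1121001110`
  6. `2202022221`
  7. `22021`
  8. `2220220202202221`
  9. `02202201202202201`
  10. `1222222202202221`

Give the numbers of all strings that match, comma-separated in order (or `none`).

1 → no match
2 → no match
3 → no match
4 → no match
5 → no match — must end with `1`
6 → no match
7 → no match
8 → no match
9 → no match
10 → no match

none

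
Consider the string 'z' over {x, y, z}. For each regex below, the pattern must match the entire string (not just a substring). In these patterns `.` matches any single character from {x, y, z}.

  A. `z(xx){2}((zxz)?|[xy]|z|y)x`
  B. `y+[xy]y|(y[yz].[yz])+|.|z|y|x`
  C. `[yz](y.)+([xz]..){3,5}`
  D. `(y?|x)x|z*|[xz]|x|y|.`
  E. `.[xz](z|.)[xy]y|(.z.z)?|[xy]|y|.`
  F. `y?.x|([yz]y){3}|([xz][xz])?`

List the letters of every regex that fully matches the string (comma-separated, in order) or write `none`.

B, D, E

A → no match — must start with 'zxx'
B → match
C → no match
D → match
E → match
F → no match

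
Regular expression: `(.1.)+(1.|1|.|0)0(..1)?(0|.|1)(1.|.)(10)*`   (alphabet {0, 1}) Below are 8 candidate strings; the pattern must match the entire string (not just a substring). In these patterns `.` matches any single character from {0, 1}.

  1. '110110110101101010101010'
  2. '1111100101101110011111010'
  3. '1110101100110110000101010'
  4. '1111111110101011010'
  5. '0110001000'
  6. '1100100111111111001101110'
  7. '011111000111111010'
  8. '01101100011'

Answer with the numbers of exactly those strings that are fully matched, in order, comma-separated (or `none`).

1, 2, 3, 4, 6, 7, 8

1 → match
2 → match
3 → match
4 → match
5 → no match
6 → match
7 → match
8 → match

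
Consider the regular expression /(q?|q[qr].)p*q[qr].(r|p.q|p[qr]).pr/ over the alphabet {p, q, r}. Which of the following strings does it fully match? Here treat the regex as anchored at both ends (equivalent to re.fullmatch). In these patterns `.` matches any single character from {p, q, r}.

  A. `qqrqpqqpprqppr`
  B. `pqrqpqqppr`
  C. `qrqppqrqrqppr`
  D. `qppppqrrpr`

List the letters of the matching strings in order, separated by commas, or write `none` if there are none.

B

A → no match
B → match
C → no match
D → no match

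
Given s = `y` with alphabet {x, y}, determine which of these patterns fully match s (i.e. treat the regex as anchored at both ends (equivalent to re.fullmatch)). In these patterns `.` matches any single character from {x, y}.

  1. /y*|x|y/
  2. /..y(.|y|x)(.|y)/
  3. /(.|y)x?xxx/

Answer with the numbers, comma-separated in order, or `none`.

1 → match
2 → no match
3 → no match — must end with `xxx`

1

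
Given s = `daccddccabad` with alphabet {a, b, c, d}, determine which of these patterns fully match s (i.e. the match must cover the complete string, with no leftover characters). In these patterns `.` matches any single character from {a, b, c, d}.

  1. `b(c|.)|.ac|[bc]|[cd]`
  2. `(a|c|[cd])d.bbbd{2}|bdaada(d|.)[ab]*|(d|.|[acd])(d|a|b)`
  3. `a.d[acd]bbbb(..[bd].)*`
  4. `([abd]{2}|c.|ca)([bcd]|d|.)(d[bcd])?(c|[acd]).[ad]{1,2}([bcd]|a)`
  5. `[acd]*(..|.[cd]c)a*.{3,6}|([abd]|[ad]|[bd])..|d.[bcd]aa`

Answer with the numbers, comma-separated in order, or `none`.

5

1 → no match
2 → no match
3 → no match — must start with `a`
4 → no match
5 → match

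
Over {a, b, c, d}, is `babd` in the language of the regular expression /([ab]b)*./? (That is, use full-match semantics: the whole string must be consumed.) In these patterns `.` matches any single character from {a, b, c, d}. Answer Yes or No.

No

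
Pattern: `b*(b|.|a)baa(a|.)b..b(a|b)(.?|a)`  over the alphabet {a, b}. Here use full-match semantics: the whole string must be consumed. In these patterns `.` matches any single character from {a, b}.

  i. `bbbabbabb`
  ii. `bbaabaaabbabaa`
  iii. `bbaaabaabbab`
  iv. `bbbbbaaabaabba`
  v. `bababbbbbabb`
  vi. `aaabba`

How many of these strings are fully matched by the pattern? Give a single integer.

i → no match
ii → no match
iii → no match
iv → match
v → no match
vi → no match
Total matched: 1

1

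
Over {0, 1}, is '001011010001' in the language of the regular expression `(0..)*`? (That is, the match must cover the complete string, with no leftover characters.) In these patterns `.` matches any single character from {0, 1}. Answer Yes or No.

Yes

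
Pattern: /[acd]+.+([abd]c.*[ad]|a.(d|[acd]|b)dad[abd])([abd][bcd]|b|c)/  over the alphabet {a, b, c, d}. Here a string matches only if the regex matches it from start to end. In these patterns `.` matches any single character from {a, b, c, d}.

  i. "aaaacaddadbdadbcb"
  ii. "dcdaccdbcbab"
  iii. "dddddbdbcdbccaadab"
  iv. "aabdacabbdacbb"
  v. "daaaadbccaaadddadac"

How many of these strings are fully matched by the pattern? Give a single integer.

i → no match
ii. "dcdaccdbcbab" → match
iii → match
iv → no match
v → match
Total matched: 3

3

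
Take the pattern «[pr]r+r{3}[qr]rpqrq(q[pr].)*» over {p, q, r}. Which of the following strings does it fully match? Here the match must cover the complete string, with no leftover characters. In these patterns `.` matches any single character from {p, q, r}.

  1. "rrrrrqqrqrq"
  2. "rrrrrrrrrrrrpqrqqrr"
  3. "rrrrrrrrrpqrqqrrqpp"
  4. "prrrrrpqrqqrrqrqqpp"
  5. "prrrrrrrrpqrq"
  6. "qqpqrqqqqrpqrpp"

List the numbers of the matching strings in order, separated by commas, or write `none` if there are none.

2, 3, 5

1 → no match
2 → match
3 → match
4 → no match
5 → match
6 → no match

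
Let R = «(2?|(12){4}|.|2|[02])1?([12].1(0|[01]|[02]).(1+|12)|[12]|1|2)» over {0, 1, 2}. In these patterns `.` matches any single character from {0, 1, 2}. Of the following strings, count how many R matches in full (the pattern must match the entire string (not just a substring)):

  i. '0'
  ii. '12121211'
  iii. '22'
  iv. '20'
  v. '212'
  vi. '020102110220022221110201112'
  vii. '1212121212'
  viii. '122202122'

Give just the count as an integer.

3

i. '0' → no match
ii. '12121211' → no match
iii. '22' → match
iv. '20' → no match
v. '212' → match
vi → no match
vii. '1212121212' → match
viii. '122202122' → no match
Total matched: 3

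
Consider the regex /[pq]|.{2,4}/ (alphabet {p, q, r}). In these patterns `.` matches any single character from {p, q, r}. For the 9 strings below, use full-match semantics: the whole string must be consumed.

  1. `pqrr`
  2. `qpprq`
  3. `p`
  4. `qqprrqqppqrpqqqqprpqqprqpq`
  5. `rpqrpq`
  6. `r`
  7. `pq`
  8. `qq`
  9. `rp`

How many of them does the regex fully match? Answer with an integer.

1 → match
2 → no match
3 → match
4 → no match
5 → no match
6 → no match
7 → match
8 → match
9 → match
Total matched: 5

5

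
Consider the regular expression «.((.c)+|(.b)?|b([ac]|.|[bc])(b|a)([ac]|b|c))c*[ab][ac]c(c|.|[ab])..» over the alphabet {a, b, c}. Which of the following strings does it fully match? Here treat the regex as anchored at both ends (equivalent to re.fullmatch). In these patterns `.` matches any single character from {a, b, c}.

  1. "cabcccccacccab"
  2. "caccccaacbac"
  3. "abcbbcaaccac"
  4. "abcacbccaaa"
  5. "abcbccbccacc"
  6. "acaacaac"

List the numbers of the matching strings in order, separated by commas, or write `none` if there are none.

1 → match
2 → match
3 → match
4 → match
5 → match
6 → match

1, 2, 3, 4, 5, 6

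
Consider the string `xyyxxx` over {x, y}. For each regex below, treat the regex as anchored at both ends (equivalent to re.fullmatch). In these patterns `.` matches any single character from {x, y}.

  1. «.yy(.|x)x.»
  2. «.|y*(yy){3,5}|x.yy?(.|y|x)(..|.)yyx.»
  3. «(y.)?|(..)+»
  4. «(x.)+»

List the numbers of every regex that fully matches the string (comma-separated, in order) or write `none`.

1 → match
2 → no match
3 → match
4 → no match

1, 3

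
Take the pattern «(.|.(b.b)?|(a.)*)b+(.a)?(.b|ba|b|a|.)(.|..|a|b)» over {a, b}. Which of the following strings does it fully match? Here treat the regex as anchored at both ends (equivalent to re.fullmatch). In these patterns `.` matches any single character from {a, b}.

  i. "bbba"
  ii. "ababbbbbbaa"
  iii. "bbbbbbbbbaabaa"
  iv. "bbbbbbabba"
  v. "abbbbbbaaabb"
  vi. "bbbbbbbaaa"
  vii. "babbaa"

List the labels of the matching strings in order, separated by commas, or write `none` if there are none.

i. "bbba" → match
ii. "ababbbbbbaa" → match
iii → match
iv. "bbbbbbabba" → match
v. "abbbbbbaaabb" → match
vi. "bbbbbbbaaa" → match
vii. "babbaa" → no match

i, ii, iii, iv, v, vi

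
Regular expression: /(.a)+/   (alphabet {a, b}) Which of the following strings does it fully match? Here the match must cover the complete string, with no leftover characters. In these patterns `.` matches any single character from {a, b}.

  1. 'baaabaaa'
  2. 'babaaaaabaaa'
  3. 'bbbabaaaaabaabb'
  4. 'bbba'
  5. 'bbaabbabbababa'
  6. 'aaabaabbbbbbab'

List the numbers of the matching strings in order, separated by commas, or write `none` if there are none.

1 → match
2 → match
3 → no match — must end with 'a'
4 → no match
5 → no match
6 → no match — must end with 'a'

1, 2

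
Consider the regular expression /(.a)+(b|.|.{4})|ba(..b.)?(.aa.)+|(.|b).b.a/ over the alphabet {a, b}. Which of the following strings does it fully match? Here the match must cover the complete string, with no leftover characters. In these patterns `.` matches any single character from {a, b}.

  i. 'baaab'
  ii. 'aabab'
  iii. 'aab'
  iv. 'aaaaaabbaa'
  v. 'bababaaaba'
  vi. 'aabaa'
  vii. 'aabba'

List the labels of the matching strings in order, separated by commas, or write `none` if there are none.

i. 'baaab' → match
ii. 'aabab' → match
iii. 'aab' → match
iv. 'aaaaaabbaa' → match
v. 'bababaaaba' → match
vi. 'aabaa' → match
vii. 'aabba' → match

i, ii, iii, iv, v, vi, vii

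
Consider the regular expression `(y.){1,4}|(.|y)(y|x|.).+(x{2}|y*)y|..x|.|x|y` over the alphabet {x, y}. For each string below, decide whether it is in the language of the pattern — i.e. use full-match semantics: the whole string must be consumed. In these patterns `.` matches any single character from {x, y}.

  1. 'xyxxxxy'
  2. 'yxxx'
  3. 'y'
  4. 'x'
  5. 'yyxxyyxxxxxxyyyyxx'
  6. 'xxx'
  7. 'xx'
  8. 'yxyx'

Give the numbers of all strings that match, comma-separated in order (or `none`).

1, 3, 4, 6, 8

1 → match
2 → no match
3 → match
4 → match
5 → no match
6 → match
7 → no match
8 → match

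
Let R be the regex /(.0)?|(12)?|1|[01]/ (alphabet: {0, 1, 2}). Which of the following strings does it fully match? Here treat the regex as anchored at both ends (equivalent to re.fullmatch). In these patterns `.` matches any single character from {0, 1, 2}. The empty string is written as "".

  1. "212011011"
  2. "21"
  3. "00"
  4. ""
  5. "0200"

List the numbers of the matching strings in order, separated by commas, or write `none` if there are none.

1 → no match
2 → no match
3 → match
4 → match
5 → no match

3, 4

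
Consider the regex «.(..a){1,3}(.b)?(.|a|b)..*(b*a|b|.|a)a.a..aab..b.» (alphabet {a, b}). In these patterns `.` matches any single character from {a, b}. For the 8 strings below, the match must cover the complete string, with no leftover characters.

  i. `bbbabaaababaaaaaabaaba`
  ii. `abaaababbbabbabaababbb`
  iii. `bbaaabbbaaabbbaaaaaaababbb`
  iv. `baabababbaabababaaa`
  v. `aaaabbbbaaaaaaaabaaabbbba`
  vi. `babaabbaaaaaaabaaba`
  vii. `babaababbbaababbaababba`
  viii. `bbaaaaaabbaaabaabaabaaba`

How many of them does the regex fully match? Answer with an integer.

i → no match
ii → no match
iii → match
iv → no match
v → match
vi → match
vii → match
viii → match
Total matched: 5

5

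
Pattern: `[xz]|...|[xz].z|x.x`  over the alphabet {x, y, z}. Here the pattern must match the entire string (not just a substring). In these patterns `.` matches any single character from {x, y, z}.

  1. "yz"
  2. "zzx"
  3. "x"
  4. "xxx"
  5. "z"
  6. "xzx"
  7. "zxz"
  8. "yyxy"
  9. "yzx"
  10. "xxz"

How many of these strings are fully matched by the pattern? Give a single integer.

1 → no match
2 → match
3 → match
4 → match
5 → match
6 → match
7 → match
8 → no match
9 → match
10 → match
Total matched: 8

8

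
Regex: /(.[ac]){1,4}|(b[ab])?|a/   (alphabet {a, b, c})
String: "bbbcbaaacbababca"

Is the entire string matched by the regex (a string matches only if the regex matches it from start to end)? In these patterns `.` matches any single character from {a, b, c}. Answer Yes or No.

No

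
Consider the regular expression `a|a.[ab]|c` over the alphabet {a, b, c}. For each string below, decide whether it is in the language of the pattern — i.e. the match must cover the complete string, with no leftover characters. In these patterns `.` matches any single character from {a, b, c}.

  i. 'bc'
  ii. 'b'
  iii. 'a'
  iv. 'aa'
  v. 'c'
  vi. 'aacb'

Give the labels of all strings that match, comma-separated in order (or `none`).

i → no match
ii → no match
iii → match
iv → no match
v → match
vi → no match

iii, v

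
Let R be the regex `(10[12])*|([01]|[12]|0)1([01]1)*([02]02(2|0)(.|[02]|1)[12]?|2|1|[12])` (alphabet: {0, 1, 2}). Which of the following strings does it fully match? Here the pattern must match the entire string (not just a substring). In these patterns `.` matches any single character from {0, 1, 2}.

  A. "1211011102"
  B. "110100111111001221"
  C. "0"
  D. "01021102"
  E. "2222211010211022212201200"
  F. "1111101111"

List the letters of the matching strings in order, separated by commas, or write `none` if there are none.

A → no match
B → no match
C → no match
D → no match
E → no match
F → no match

none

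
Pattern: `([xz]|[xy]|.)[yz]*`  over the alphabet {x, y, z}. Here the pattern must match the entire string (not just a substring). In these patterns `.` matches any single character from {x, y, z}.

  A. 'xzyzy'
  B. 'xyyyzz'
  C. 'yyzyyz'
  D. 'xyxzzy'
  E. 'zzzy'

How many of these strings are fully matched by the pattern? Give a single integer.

A → match
B → match
C → match
D → no match
E → match
Total matched: 4

4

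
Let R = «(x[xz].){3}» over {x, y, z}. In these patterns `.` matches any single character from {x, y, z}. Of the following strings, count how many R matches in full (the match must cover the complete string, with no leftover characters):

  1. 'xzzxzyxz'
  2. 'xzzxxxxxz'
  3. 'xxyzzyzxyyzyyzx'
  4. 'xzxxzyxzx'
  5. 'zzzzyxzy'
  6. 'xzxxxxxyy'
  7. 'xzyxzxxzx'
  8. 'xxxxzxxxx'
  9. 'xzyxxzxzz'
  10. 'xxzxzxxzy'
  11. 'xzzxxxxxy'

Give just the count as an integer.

7

1 → no match
2 → match
3 → no match
4 → match
5 → no match — must start with 'x'
6 → no match
7 → match
8 → match
9 → match
10 → match
11 → match
Total matched: 7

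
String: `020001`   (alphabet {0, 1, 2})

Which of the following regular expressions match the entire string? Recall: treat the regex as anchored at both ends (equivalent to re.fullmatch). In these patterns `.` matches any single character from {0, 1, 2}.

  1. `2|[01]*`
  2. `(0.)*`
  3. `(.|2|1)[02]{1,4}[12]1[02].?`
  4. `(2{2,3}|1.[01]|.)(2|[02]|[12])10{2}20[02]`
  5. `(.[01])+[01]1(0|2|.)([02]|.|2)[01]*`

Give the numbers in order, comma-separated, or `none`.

1 → no match
2 → match
3 → no match
4 → no match
5 → no match

2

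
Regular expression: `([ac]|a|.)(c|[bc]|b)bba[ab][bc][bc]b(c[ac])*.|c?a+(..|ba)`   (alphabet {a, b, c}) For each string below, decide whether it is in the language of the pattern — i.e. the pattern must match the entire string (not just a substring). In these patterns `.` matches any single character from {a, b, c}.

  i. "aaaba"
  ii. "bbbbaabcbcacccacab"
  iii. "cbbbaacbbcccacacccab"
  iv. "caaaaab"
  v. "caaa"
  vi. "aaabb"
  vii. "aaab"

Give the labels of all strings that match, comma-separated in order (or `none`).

i → match
ii → match
iii → match
iv → match
v → match
vi → match
vii → match

i, ii, iii, iv, v, vi, vii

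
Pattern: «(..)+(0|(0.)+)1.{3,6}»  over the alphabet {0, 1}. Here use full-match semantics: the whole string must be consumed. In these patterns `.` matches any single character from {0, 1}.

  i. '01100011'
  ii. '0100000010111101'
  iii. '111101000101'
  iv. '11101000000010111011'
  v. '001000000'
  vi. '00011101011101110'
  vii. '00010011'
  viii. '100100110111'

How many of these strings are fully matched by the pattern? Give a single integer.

i. '01100011' → no match
ii → no match
iii. '111101000101' → match
iv → no match
v. '001000000' → no match
vi → match
vii. '00010011' → match
viii. '100100110111' → match
Total matched: 4

4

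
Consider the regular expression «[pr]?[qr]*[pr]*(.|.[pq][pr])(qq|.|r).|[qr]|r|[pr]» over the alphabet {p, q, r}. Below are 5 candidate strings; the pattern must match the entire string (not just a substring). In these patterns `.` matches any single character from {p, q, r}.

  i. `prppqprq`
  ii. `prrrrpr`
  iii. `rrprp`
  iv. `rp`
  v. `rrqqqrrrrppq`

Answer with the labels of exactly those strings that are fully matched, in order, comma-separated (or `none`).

i, ii, iii, v

i → match
ii → match
iii → match
iv → no match
v → match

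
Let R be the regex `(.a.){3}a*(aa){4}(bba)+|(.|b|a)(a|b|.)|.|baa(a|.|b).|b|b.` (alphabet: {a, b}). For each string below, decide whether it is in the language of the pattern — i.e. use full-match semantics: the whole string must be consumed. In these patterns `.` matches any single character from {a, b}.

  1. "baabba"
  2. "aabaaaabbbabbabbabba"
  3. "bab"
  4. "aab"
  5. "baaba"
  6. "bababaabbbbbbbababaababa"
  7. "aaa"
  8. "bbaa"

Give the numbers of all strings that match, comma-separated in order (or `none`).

1 → no match
2 → no match
3 → no match
4 → no match
5 → match
6 → no match
7 → no match
8 → no match

5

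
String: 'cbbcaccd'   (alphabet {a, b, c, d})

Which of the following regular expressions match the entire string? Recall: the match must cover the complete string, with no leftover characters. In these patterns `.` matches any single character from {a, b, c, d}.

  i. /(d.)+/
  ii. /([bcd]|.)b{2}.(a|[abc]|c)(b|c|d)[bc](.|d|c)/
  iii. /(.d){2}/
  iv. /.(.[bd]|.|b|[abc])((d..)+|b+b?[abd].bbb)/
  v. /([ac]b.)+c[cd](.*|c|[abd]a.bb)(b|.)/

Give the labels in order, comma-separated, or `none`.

i → no match — must start with 'd'
ii → match
iii → no match
iv → no match
v → no match

ii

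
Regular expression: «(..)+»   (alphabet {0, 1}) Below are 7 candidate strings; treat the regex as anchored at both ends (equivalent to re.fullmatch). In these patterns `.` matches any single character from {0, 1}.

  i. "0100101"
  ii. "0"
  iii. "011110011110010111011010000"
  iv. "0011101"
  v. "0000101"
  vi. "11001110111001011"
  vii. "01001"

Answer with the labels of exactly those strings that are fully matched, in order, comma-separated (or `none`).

i → no match
ii → no match
iii → no match
iv → no match
v → no match
vi → no match
vii → no match

none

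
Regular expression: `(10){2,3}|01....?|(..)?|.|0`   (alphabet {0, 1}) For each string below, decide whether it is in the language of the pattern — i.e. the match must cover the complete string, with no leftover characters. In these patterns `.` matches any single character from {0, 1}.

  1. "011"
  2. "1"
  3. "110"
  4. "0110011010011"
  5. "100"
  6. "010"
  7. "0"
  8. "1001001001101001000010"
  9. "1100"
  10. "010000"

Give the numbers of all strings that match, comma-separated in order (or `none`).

2, 7, 10

1 → no match
2 → match
3 → no match
4 → no match
5 → no match
6 → no match
7 → match
8 → no match
9 → no match
10 → match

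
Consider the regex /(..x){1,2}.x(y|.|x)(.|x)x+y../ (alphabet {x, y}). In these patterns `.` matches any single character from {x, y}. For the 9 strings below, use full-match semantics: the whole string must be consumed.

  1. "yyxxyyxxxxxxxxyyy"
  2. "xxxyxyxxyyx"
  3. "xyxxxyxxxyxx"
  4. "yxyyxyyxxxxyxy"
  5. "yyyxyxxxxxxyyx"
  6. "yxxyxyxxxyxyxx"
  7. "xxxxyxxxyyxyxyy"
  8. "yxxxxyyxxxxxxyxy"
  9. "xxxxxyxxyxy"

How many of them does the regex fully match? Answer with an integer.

1 → no match
2 → match
3 → match
4 → no match
5 → no match
6 → no match
7 → no match
8 → match
9 → match
Total matched: 4

4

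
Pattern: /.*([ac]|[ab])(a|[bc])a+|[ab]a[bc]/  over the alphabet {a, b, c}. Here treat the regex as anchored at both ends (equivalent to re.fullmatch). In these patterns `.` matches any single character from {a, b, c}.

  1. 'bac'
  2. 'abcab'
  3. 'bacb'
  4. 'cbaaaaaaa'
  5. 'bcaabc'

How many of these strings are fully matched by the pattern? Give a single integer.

1 → match
2 → no match
3 → no match
4 → match
5 → no match
Total matched: 2

2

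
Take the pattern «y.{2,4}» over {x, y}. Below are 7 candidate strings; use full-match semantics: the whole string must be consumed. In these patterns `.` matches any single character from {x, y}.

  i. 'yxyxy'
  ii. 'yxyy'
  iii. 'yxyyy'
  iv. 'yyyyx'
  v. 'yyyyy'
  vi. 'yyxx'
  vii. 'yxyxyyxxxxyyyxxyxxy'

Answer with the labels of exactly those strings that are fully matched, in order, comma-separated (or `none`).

i → match
ii → match
iii → match
iv → match
v → match
vi → match
vii → no match

i, ii, iii, iv, v, vi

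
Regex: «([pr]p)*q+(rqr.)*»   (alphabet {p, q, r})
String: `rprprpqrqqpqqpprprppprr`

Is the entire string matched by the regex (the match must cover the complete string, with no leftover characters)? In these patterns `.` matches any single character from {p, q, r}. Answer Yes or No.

No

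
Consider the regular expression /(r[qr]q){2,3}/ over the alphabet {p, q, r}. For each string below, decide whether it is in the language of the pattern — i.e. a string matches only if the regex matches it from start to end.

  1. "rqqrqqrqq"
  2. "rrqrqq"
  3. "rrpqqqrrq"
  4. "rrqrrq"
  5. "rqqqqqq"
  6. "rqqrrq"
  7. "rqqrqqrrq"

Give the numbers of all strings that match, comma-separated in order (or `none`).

1, 2, 4, 6, 7

1 → match
2 → match
3 → no match
4 → match
5 → no match
6 → match
7 → match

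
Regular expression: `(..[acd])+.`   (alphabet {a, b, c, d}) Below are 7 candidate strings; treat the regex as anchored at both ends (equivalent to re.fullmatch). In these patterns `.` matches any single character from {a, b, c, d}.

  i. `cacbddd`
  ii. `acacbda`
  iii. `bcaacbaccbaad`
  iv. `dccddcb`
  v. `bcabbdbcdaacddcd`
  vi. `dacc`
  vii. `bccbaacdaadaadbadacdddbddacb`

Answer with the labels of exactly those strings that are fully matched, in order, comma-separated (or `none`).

i → match
ii → match
iii → no match
iv → match
v → match
vi → match
vii → no match

i, ii, iv, v, vi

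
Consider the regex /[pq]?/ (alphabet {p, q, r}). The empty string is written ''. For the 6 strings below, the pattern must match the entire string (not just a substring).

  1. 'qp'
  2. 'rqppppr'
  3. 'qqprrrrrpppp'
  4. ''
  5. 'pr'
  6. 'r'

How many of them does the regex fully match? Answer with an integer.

1

1. 'qp' → no match
2. 'rqppppr' → no match
3. 'qqprrrrrpppp' → no match
4. '' → match
5. 'pr' → no match
6. 'r' → no match
Total matched: 1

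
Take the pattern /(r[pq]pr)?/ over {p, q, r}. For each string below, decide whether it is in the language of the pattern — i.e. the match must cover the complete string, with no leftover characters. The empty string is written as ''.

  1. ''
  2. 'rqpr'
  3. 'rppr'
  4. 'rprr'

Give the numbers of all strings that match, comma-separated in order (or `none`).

1, 2, 3

1 → match
2 → match
3 → match
4 → no match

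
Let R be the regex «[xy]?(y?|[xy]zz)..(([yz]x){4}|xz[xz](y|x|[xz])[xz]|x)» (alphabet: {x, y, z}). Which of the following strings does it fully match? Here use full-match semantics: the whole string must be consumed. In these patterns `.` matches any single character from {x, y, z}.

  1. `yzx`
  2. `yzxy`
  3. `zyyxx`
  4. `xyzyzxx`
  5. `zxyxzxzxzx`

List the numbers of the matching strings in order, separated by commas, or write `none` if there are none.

1 → match
2 → no match
3 → no match
4 → no match
5 → match

1, 5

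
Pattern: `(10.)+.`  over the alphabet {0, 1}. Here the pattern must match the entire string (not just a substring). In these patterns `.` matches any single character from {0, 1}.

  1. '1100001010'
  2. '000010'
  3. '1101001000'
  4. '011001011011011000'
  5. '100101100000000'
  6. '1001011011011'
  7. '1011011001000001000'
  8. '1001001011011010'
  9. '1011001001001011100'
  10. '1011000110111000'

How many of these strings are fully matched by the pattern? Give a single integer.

1. '1100001010' → no match — must start with '10'
2. '000010' → no match — must start with '10'
3. '1101001000' → no match — must start with '10'
4 → no match — must start with '10'
5 → no match
6 → match
7 → no match
8 → match
9 → no match
10 → no match
Total matched: 2

2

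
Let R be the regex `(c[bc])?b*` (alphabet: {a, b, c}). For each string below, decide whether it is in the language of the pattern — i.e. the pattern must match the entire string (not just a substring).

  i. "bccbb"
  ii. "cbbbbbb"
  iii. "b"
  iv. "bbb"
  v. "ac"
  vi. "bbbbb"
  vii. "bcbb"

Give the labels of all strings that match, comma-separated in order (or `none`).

ii, iii, iv, vi

i → no match
ii → match
iii → match
iv → match
v → no match
vi → match
vii → no match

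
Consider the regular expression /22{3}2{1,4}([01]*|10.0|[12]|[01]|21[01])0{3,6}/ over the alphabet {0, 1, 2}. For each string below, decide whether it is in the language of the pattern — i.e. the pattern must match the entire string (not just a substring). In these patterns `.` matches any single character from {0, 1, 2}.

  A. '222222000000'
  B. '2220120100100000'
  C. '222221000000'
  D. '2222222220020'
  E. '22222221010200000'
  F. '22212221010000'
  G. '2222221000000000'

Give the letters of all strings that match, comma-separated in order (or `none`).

A → match
B → no match
C → match
D → no match
E → no match
F → no match
G → match

A, C, G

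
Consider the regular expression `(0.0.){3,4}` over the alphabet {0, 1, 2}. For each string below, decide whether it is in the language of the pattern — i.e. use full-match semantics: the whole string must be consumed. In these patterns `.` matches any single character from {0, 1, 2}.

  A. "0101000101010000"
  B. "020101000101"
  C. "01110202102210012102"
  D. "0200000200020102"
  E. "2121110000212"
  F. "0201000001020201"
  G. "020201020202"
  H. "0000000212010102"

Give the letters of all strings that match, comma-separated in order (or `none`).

A → match
B → match
C → no match
D → match
E → no match — must start with "0"
F → match
G → match
H → no match

A, B, D, F, G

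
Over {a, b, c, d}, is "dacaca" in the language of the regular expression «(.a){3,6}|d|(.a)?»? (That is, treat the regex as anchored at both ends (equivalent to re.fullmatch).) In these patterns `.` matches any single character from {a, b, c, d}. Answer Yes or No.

Yes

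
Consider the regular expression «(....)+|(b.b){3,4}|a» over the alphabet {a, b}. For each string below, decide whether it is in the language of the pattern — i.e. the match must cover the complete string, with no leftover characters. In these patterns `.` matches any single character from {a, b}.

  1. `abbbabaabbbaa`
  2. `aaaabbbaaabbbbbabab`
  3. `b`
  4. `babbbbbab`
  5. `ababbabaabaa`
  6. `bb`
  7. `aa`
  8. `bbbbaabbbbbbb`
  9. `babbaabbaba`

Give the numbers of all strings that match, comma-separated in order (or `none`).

4, 5

1 → no match
2 → no match
3 → no match
4 → match
5 → match
6 → no match
7 → no match
8 → no match
9 → no match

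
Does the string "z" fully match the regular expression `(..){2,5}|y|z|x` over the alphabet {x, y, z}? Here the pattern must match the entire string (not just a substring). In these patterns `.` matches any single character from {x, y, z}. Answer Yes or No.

Yes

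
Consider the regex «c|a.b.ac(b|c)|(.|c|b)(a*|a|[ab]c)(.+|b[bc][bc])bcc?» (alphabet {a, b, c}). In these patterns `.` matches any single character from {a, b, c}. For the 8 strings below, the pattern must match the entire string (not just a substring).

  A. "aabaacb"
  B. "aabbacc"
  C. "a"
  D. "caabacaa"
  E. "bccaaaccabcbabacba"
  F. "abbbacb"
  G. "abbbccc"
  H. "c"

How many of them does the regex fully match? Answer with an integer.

A → match
B → match
C → no match
D → no match
E → no match
F → match
G → no match
H → match
Total matched: 4

4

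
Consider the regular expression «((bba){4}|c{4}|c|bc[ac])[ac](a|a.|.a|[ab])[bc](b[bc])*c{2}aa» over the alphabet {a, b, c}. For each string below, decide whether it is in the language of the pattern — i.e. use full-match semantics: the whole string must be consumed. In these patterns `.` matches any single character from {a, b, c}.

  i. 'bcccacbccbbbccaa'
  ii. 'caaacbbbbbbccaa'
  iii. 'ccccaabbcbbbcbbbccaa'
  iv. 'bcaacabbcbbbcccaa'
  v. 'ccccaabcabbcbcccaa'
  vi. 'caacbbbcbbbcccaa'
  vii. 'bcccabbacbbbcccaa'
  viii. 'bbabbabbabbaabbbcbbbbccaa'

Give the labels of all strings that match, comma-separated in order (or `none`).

i → no match
ii → match
iii → no match
iv → match
v → no match
vi → match
vii → no match
viii → match

ii, iv, vi, viii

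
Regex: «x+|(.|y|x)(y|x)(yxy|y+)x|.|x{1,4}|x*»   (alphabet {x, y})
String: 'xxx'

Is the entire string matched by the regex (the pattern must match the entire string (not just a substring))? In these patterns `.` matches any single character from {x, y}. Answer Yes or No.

Yes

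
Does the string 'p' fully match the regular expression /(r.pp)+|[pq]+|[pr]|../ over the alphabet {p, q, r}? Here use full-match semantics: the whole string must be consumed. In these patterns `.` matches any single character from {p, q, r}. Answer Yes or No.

Yes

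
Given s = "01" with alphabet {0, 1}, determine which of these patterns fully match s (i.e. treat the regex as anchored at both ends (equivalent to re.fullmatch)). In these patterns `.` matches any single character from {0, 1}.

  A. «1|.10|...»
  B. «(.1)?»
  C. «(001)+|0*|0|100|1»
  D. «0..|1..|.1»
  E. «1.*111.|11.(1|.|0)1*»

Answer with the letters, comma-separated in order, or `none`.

A → no match
B → match
C → no match
D → match
E → no match

B, D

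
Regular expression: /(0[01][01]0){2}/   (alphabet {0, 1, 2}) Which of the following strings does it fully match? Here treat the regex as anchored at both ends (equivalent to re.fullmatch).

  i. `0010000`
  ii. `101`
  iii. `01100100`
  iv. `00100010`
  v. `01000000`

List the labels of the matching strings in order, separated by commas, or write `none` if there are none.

i → no match
ii → no match — must start with `0`
iii → match
iv → match
v → match

iii, iv, v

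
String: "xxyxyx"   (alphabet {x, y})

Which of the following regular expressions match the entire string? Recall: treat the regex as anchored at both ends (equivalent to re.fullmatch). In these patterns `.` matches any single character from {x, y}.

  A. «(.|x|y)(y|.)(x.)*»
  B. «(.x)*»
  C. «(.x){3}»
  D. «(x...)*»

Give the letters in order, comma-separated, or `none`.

B, C

A → no match
B → match
C → match
D → no match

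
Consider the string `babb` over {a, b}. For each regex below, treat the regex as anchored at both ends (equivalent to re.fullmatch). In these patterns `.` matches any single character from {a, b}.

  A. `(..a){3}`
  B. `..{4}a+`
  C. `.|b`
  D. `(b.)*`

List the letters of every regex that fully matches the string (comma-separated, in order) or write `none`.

A → no match — must end with `a`
B → no match — must end with `a`
C → no match
D → match

D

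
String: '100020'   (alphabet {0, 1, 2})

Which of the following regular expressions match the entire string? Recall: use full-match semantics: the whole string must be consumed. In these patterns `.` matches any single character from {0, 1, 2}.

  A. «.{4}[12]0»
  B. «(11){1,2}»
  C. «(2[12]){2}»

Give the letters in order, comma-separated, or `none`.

A → match
B → no match — must start with '11'
C → no match — must start with '2'

A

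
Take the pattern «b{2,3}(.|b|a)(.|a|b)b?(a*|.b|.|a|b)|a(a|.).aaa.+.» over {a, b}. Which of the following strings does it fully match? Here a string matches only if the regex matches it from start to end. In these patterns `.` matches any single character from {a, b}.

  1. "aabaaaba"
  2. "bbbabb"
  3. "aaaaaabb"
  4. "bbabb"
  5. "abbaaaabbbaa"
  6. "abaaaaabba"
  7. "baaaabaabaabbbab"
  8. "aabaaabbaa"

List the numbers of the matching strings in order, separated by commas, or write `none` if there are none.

1 → match
2 → match
3 → match
4 → match
5 → match
6 → match
7 → no match
8 → match

1, 2, 3, 4, 5, 6, 8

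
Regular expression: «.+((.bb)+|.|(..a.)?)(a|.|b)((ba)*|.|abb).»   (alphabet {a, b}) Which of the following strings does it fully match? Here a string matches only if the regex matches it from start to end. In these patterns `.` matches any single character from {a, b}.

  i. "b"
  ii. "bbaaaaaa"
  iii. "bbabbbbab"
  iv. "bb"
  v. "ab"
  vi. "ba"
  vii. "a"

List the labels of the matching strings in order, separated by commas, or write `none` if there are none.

ii, iii

i → no match
ii → match
iii → match
iv → no match
v → no match
vi → no match
vii → no match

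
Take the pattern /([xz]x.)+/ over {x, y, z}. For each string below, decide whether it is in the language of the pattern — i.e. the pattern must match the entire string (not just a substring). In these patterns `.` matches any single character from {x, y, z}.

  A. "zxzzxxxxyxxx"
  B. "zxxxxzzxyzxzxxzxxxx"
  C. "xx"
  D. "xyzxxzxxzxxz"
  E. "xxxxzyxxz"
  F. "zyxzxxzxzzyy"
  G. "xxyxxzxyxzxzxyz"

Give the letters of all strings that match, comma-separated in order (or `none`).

A

A → match
B → no match
C → no match
D → no match
E → no match
F → no match
G → no match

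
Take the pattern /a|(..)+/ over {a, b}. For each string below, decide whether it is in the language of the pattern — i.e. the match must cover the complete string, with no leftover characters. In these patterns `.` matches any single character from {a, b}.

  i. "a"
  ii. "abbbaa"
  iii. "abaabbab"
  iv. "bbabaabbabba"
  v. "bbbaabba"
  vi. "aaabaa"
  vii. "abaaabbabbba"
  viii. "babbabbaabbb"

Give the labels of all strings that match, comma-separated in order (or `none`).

i → match
ii → match
iii → match
iv → match
v → match
vi → match
vii → match
viii → match

i, ii, iii, iv, v, vi, vii, viii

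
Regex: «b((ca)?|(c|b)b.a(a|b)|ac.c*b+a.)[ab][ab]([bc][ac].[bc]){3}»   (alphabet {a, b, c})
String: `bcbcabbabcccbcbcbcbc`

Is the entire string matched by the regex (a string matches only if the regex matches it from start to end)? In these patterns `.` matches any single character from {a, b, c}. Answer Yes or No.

Yes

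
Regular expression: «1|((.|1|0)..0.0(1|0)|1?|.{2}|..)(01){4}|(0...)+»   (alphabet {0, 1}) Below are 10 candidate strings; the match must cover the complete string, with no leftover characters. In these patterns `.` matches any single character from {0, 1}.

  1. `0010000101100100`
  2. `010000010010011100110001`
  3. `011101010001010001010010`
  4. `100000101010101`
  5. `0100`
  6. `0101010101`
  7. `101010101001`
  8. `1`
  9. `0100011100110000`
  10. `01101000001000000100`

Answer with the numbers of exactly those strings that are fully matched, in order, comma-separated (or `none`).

1, 2, 3, 4, 5, 6, 8, 9

1 → match
2 → match
3 → match
4 → match
5. `0100` → match
6. `0101010101` → match
7. `101010101001` → no match
8. `1` → match
9 → match
10 → no match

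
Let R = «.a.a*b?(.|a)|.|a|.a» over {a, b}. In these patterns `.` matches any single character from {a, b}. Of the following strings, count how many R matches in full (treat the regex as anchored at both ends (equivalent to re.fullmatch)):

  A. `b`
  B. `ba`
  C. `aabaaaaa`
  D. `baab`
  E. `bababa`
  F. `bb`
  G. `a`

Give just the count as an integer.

A → match
B → match
C → match
D → match
E → match
F → no match
G → match
Total matched: 6

6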